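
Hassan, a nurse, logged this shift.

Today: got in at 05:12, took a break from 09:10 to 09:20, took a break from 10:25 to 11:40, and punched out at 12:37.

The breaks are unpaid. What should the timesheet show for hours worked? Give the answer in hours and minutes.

Today: 05:12–12:37 = 7 h 25 min; less 85 min break → 6 h 0 min

6 h 0 min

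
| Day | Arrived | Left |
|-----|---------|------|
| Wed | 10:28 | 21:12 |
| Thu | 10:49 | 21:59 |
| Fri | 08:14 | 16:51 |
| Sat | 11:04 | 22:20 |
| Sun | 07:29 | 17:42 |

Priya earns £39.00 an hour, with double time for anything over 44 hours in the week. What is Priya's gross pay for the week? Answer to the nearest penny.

£2340.00

Wed: 10:28–21:12 = 10 h 44 min
Thu: 10:49–21:59 = 11 h 10 min
Fri: 08:14–16:51 = 8 h 37 min
Sat: 11:04–22:20 = 11 h 16 min
Sun: 07:29–17:42 = 10 h 13 min
Total worked: 52 h 0 min = 3120 min.
Regular 44 h 0 min = 2640 min at £39.00/h; overtime 8 h 0 min = 480 min at £78.00/h.
Pay = (2640 × £39.00 + 480 × £78.00) ÷ 60 = £2340.00.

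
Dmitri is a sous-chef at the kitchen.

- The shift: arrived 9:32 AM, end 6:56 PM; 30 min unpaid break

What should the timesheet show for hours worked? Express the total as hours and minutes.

8 h 54 min

The shift: 9:32 AM–6:56 PM = 9 h 24 min; less 30 min break → 8 h 54 min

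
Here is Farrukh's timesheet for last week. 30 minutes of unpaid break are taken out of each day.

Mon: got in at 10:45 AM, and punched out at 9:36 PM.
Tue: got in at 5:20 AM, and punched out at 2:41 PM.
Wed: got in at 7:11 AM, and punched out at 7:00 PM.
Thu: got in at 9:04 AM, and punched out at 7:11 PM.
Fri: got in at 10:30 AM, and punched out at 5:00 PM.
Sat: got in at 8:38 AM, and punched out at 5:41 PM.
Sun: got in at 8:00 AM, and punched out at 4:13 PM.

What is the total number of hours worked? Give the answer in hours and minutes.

Mon: 10:45 AM–9:36 PM = 10 h 51 min; less 30 min break → 10 h 21 min
Tue: 5:20 AM–2:41 PM = 9 h 21 min; less 30 min break → 8 h 51 min
Wed: 7:11 AM–7:00 PM = 11 h 49 min; less 30 min break → 11 h 19 min
Thu: 9:04 AM–7:11 PM = 10 h 7 min; less 30 min break → 9 h 37 min
Fri: 10:30 AM–5:00 PM = 6 h 30 min; less 30 min break → 6 h 0 min
Sat: 8:38 AM–5:41 PM = 9 h 3 min; less 30 min break → 8 h 33 min
Sun: 8:00 AM–4:13 PM = 8 h 13 min; less 30 min break → 7 h 43 min
Total: 10 h 21 min + 8 h 51 min + 11 h 19 min + 9 h 37 min + 6 h 0 min + 8 h 33 min + 7 h 43 min = 62 h 24 min.

62 h 24 min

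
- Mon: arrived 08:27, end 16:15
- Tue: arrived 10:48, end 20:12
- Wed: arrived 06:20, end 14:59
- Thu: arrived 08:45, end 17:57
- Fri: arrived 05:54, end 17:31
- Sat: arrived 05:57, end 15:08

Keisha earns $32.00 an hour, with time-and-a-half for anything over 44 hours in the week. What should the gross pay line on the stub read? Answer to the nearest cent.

Mon: 08:27–16:15 = 7 h 48 min
Tue: 10:48–20:12 = 9 h 24 min
Wed: 06:20–14:59 = 8 h 39 min
Thu: 08:45–17:57 = 9 h 12 min
Fri: 05:54–17:31 = 11 h 37 min
Sat: 05:57–15:08 = 9 h 11 min
Total worked: 55 h 51 min = 3351 min.
Regular 44 h 0 min = 2640 min at $32.00/h; overtime 11 h 51 min = 711 min at $48.00/h.
Pay = (2640 × $32.00 + 711 × $48.00) ÷ 60 = $1976.80.

$1976.80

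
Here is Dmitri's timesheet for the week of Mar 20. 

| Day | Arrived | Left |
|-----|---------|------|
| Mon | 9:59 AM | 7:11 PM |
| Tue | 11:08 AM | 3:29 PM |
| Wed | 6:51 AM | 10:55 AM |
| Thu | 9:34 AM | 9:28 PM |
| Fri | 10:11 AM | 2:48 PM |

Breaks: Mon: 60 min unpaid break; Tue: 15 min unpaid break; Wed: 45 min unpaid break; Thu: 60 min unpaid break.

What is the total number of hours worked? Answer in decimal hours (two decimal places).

Mon: 9:59 AM–7:11 PM = 9 h 12 min; less 60 min break → 8 h 12 min
Tue: 11:08 AM–3:29 PM = 4 h 21 min; less 15 min break → 4 h 6 min
Wed: 6:51 AM–10:55 AM = 4 h 4 min; less 45 min break → 3 h 19 min
Thu: 9:34 AM–9:28 PM = 11 h 54 min; less 60 min break → 10 h 54 min
Fri: 10:11 AM–2:48 PM = 4 h 37 min
Total: 8 h 12 min + 4 h 6 min + 3 h 19 min + 10 h 54 min + 4 h 37 min = 31 h 8 min.

31.13 hours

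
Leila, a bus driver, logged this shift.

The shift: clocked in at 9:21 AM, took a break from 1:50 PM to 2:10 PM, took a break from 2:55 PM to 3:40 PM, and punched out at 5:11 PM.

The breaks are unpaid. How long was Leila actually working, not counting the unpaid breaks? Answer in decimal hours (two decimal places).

The shift: 9:21 AM–5:11 PM = 7 h 50 min; less 65 min break → 6 h 45 min

6.75 hours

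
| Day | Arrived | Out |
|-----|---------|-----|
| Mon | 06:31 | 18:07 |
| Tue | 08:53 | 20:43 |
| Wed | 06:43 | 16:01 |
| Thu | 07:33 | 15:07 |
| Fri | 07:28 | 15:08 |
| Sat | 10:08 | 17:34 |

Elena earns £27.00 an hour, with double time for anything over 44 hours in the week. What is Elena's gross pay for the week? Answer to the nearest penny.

Mon: 06:31–18:07 = 11 h 36 min
Tue: 08:53–20:43 = 11 h 50 min
Wed: 06:43–16:01 = 9 h 18 min
Thu: 07:33–15:07 = 7 h 34 min
Fri: 07:28–15:08 = 7 h 40 min
Sat: 10:08–17:34 = 7 h 26 min
Total worked: 55 h 24 min = 3324 min.
Regular 44 h 0 min = 2640 min at £27.00/h; overtime 11 h 24 min = 684 min at £54.00/h.
Pay = (2640 × £27.00 + 684 × £54.00) ÷ 60 = £1803.60.

£1803.60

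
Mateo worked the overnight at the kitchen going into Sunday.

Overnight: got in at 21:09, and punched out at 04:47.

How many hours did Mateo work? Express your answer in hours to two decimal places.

7.63 hours

Overnight: 21:09 → midnight = 2 h 51 min; midnight → 04:47 = 4 h 47 min; span 7 h 38 min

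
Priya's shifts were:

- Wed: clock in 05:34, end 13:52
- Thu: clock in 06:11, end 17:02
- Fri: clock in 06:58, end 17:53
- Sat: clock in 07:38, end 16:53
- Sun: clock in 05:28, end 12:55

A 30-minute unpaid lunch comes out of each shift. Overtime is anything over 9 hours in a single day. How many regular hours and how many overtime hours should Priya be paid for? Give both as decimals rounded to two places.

Regular 41.50 hours, overtime 2.77 hours

Wed: 05:34–13:52 = 8 h 18 min; less 30 min break → 7 h 48 min
Thu: 06:11–17:02 = 10 h 51 min; less 30 min break → 10 h 21 min
Fri: 06:58–17:53 = 10 h 55 min; less 30 min break → 10 h 25 min
Sat: 07:38–16:53 = 9 h 15 min; less 30 min break → 8 h 45 min
Sun: 05:28–12:55 = 7 h 27 min; less 30 min break → 6 h 57 min
Wed reg 7 h 48 min / OT 0 h 0 min; Thu reg 9 h 0 min / OT 1 h 21 min; Fri reg 9 h 0 min / OT 1 h 25 min; Sat reg 8 h 45 min / OT 0 h 0 min; Sun reg 6 h 57 min / OT 0 h 0 min.
Totals: regular 41 h 30 min, overtime 2 h 46 min.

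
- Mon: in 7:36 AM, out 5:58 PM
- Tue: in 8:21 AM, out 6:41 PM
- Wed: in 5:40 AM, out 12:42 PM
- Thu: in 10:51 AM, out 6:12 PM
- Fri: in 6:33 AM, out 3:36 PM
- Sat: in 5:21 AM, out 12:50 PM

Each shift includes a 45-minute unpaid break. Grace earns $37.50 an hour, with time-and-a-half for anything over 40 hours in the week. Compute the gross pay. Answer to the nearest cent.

$1900.31

Mon: 7:36 AM–5:58 PM = 10 h 22 min; less 45 min break → 9 h 37 min
Tue: 8:21 AM–6:41 PM = 10 h 20 min; less 45 min break → 9 h 35 min
Wed: 5:40 AM–12:42 PM = 7 h 2 min; less 45 min break → 6 h 17 min
Thu: 10:51 AM–6:12 PM = 7 h 21 min; less 45 min break → 6 h 36 min
Fri: 6:33 AM–3:36 PM = 9 h 3 min; less 45 min break → 8 h 18 min
Sat: 5:21 AM–12:50 PM = 7 h 29 min; less 45 min break → 6 h 44 min
Total worked: 47 h 7 min = 2827 min.
Regular 40 h 0 min = 2400 min at $37.50/h; overtime 7 h 7 min = 427 min at $56.25/h.
Pay = (2400 × $37.50 + 427 × $56.25) ÷ 60 = $1900.31.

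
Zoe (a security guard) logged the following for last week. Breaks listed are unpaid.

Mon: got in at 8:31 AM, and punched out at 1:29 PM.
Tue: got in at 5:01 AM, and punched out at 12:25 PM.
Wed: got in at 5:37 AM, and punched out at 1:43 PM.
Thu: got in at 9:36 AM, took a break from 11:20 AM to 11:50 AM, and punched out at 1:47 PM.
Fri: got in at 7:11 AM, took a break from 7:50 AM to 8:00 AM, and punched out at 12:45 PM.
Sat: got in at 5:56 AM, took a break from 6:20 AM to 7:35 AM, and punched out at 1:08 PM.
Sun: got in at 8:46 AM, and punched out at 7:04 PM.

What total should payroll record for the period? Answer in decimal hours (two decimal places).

45.80 hours

Mon: 8:31 AM–1:29 PM = 4 h 58 min
Tue: 5:01 AM–12:25 PM = 7 h 24 min
Wed: 5:37 AM–1:43 PM = 8 h 6 min
Thu: 9:36 AM–1:47 PM = 4 h 11 min; less 30 min break → 3 h 41 min
Fri: 7:11 AM–12:45 PM = 5 h 34 min; less 10 min break → 5 h 24 min
Sat: 5:56 AM–1:08 PM = 7 h 12 min; less 75 min break → 5 h 57 min
Sun: 8:46 AM–7:04 PM = 10 h 18 min
Total: 4 h 58 min + 7 h 24 min + 8 h 6 min + 3 h 41 min + 5 h 24 min + 5 h 57 min + 10 h 18 min = 45 h 48 min.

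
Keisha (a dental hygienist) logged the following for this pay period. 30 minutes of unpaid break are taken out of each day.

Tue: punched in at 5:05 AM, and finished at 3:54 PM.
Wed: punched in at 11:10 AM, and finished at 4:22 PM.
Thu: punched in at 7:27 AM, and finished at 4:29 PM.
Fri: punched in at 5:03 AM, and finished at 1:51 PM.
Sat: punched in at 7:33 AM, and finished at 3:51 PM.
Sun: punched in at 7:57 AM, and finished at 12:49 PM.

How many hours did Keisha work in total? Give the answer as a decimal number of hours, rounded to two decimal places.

Tue: 5:05 AM–3:54 PM = 10 h 49 min; less 30 min break → 10 h 19 min
Wed: 11:10 AM–4:22 PM = 5 h 12 min; less 30 min break → 4 h 42 min
Thu: 7:27 AM–4:29 PM = 9 h 2 min; less 30 min break → 8 h 32 min
Fri: 5:03 AM–1:51 PM = 8 h 48 min; less 30 min break → 8 h 18 min
Sat: 7:33 AM–3:51 PM = 8 h 18 min; less 30 min break → 7 h 48 min
Sun: 7:57 AM–12:49 PM = 4 h 52 min; less 30 min break → 4 h 22 min
Total: 10 h 19 min + 4 h 42 min + 8 h 32 min + 8 h 18 min + 7 h 48 min + 4 h 22 min = 44 h 1 min.

44.02 hours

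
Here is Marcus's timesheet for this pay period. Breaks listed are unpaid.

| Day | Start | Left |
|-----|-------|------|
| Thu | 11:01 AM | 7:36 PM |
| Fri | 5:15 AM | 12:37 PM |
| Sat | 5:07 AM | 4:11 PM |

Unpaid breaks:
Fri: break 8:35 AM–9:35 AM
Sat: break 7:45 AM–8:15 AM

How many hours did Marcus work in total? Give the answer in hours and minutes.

25 h 31 min

Thu: 11:01 AM–7:36 PM = 8 h 35 min
Fri: 5:15 AM–12:37 PM = 7 h 22 min; less 60 min break → 6 h 22 min
Sat: 5:07 AM–4:11 PM = 11 h 4 min; less 30 min break → 10 h 34 min
Total: 8 h 35 min + 6 h 22 min + 10 h 34 min = 25 h 31 min.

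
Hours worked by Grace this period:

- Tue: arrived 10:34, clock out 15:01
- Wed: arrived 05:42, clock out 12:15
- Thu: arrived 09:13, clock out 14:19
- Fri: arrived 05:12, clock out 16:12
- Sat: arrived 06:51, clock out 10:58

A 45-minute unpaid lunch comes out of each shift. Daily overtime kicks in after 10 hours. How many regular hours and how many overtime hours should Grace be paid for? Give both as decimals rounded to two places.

Tue: 10:34–15:01 = 4 h 27 min; less 45 min break → 3 h 42 min
Wed: 05:42–12:15 = 6 h 33 min; less 45 min break → 5 h 48 min
Thu: 09:13–14:19 = 5 h 6 min; less 45 min break → 4 h 21 min
Fri: 05:12–16:12 = 11 h 0 min; less 45 min break → 10 h 15 min
Sat: 06:51–10:58 = 4 h 7 min; less 45 min break → 3 h 22 min
Tue reg 3 h 42 min / OT 0 h 0 min; Wed reg 5 h 48 min / OT 0 h 0 min; Thu reg 4 h 21 min / OT 0 h 0 min; Fri reg 10 h 0 min / OT 0 h 15 min; Sat reg 3 h 22 min / OT 0 h 0 min.
Totals: regular 27 h 13 min, overtime 0 h 15 min.

Regular 27.22 hours, overtime 0.25 hours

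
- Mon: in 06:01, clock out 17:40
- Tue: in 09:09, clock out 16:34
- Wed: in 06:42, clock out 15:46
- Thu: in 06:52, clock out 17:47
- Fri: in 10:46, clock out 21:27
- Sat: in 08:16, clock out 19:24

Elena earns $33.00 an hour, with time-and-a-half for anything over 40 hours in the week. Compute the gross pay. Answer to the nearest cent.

$2352.90

Mon: 06:01–17:40 = 11 h 39 min
Tue: 09:09–16:34 = 7 h 25 min
Wed: 06:42–15:46 = 9 h 4 min
Thu: 06:52–17:47 = 10 h 55 min
Fri: 10:46–21:27 = 10 h 41 min
Sat: 08:16–19:24 = 11 h 8 min
Total worked: 60 h 52 min = 3652 min.
Regular 40 h 0 min = 2400 min at $33.00/h; overtime 20 h 52 min = 1252 min at $49.50/h.
Pay = (2400 × $33.00 + 1252 × $49.50) ÷ 60 = $2352.90.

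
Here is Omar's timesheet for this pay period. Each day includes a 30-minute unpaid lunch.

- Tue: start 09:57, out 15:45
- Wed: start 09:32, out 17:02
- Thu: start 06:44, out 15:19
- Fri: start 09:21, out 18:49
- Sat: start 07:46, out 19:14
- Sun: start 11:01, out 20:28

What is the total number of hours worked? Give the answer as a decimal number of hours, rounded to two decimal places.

49.27 hours

Tue: 09:57–15:45 = 5 h 48 min; less 30 min break → 5 h 18 min
Wed: 09:32–17:02 = 7 h 30 min; less 30 min break → 7 h 0 min
Thu: 06:44–15:19 = 8 h 35 min; less 30 min break → 8 h 5 min
Fri: 09:21–18:49 = 9 h 28 min; less 30 min break → 8 h 58 min
Sat: 07:46–19:14 = 11 h 28 min; less 30 min break → 10 h 58 min
Sun: 11:01–20:28 = 9 h 27 min; less 30 min break → 8 h 57 min
Total: 5 h 18 min + 7 h 0 min + 8 h 5 min + 8 h 58 min + 10 h 58 min + 8 h 57 min = 49 h 16 min.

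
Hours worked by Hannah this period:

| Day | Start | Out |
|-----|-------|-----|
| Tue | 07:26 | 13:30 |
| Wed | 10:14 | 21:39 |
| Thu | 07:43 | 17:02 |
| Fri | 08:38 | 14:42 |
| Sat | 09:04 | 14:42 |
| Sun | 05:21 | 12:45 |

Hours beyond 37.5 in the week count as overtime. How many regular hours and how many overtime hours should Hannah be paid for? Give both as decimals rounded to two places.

Regular 37.50 hours, overtime 8.40 hours

Tue: 07:26–13:30 = 6 h 4 min
Wed: 10:14–21:39 = 11 h 25 min
Thu: 07:43–17:02 = 9 h 19 min
Fri: 08:38–14:42 = 6 h 4 min
Sat: 09:04–14:42 = 5 h 38 min
Sun: 05:21–12:45 = 7 h 24 min
Total worked: 45 h 54 min = 45.90 h.
Threshold 37.5 h → overtime 8 h 24 min, regular 37 h 30 min.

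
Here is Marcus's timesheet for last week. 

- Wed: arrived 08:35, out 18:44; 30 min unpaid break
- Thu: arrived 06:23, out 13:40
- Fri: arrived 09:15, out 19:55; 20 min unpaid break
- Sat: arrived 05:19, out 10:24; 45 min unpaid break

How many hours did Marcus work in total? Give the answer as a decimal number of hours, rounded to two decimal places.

Wed: 08:35–18:44 = 10 h 9 min; less 30 min break → 9 h 39 min
Thu: 06:23–13:40 = 7 h 17 min
Fri: 09:15–19:55 = 10 h 40 min; less 20 min break → 10 h 20 min
Sat: 05:19–10:24 = 5 h 5 min; less 45 min break → 4 h 20 min
Total: 9 h 39 min + 7 h 17 min + 10 h 20 min + 4 h 20 min = 31 h 36 min.

31.60 hours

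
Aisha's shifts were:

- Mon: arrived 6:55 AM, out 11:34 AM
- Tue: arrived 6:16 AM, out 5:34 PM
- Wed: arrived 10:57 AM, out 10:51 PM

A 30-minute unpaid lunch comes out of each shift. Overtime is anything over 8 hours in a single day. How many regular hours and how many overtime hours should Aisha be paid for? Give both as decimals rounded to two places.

Regular 20.15 hours, overtime 6.20 hours

Mon: 6:55 AM–11:34 AM = 4 h 39 min; less 30 min break → 4 h 9 min
Tue: 6:16 AM–5:34 PM = 11 h 18 min; less 30 min break → 10 h 48 min
Wed: 10:57 AM–10:51 PM = 11 h 54 min; less 30 min break → 11 h 24 min
Mon reg 4 h 9 min / OT 0 h 0 min; Tue reg 8 h 0 min / OT 2 h 48 min; Wed reg 8 h 0 min / OT 3 h 24 min.
Totals: regular 20 h 9 min, overtime 6 h 12 min.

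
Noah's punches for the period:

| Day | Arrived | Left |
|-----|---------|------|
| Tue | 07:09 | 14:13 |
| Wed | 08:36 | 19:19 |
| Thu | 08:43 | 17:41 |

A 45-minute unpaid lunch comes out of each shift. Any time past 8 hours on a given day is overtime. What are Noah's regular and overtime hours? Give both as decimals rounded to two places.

Tue: 07:09–14:13 = 7 h 4 min; less 45 min break → 6 h 19 min
Wed: 08:36–19:19 = 10 h 43 min; less 45 min break → 9 h 58 min
Thu: 08:43–17:41 = 8 h 58 min; less 45 min break → 8 h 13 min
Tue reg 6 h 19 min / OT 0 h 0 min; Wed reg 8 h 0 min / OT 1 h 58 min; Thu reg 8 h 0 min / OT 0 h 13 min.
Totals: regular 22 h 19 min, overtime 2 h 11 min.

Regular 22.32 hours, overtime 2.18 hours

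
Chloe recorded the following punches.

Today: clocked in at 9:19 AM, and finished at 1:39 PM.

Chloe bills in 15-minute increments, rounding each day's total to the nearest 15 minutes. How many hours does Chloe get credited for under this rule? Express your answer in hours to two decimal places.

4.25 hours

Today: 9:19 AM–1:39 PM = 4 h 20 min → rounds to 4 h 15 min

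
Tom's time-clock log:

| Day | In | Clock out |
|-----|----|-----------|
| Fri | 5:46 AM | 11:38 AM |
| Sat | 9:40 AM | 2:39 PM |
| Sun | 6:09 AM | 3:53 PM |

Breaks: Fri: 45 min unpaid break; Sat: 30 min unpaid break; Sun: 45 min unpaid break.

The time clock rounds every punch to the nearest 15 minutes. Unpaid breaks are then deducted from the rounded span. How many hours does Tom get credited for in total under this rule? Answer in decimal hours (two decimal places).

Fri: in 5:46 AM→5:45 AM, out 11:38 AM→11:45 AM; 6 h 0 min − 45 min = 5 h 15 min
Sat: in 9:40 AM→9:45 AM, out 2:39 PM→2:45 PM; 5 h 0 min − 30 min = 4 h 30 min
Sun: in 6:09 AM→6:15 AM, out 3:53 PM→4:00 PM; 9 h 45 min − 45 min = 9 h 0 min
Total credited: 18 h 45 min.

18.75 hours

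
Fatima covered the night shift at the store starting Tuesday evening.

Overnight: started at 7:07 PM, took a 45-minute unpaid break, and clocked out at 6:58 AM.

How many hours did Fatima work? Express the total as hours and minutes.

11 h 6 min

Overnight: 7:07 PM → midnight = 4 h 53 min; midnight → 6:58 AM = 6 h 58 min; span 11 h 51 min; less 45 min break → 11 h 6 min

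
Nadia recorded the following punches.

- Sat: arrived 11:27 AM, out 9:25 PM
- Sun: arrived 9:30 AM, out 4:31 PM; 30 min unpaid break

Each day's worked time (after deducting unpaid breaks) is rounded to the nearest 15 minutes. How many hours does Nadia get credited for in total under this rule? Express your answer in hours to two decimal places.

16.50 hours

Sat: 11:27 AM–9:25 PM = 9 h 58 min → rounds to 10 h 0 min
Sun: 9:30 AM–4:31 PM = 7 h 1 min − 30 min = 6 h 31 min → rounds to 6 h 30 min
Total credited: 16 h 30 min.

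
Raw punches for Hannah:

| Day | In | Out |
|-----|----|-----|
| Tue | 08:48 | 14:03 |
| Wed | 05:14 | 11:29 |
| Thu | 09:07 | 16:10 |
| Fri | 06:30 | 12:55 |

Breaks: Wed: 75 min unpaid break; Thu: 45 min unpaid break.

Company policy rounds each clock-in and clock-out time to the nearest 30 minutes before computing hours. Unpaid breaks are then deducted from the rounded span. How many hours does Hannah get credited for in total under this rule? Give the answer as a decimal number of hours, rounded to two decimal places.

23.00 hours

Tue: in 08:48→09:00, out 14:03→14:00; 5 h 0 min
Wed: in 05:14→05:00, out 11:29→11:30; 6 h 30 min − 75 min = 5 h 15 min
Thu: in 09:07→09:00, out 16:10→16:00; 7 h 0 min − 45 min = 6 h 15 min
Fri: in 06:30→06:30, out 12:55→13:00; 6 h 30 min
Total credited: 23 h 0 min.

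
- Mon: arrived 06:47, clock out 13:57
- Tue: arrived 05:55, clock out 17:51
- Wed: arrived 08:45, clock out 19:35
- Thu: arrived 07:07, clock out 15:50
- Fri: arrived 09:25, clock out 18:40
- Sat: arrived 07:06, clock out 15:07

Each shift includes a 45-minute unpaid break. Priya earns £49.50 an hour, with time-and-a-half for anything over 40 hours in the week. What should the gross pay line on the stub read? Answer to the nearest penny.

Mon: 06:47–13:57 = 7 h 10 min; less 45 min break → 6 h 25 min
Tue: 05:55–17:51 = 11 h 56 min; less 45 min break → 11 h 11 min
Wed: 08:45–19:35 = 10 h 50 min; less 45 min break → 10 h 5 min
Thu: 07:07–15:50 = 8 h 43 min; less 45 min break → 7 h 58 min
Fri: 09:25–18:40 = 9 h 15 min; less 45 min break → 8 h 30 min
Sat: 07:06–15:07 = 8 h 1 min; less 45 min break → 7 h 16 min
Total worked: 51 h 25 min = 3085 min.
Regular 40 h 0 min = 2400 min at £49.50/h; overtime 11 h 25 min = 685 min at £74.25/h.
Pay = (2400 × £49.50 + 685 × £74.25) ÷ 60 = £2827.69.

£2827.69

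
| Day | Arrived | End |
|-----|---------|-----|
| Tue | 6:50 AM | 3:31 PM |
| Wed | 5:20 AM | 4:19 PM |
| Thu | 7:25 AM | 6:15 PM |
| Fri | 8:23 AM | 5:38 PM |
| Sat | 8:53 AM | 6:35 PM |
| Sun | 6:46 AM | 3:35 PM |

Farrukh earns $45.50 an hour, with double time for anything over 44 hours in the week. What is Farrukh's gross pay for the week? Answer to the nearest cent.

Tue: 6:50 AM–3:31 PM = 8 h 41 min
Wed: 5:20 AM–4:19 PM = 10 h 59 min
Thu: 7:25 AM–6:15 PM = 10 h 50 min
Fri: 8:23 AM–5:38 PM = 9 h 15 min
Sat: 8:53 AM–6:35 PM = 9 h 42 min
Sun: 6:46 AM–3:35 PM = 8 h 49 min
Total worked: 58 h 16 min = 3496 min.
Regular 44 h 0 min = 2640 min at $45.50/h; overtime 14 h 16 min = 856 min at $91.00/h.
Pay = (2640 × $45.50 + 856 × $91.00) ÷ 60 = $3300.27.

$3300.27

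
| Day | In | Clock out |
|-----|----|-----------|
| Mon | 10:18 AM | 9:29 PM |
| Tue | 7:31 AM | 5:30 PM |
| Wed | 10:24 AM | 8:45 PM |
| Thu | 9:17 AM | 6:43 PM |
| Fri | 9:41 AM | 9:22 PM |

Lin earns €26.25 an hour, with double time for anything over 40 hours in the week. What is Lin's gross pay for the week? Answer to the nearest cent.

€1713.25

Mon: 10:18 AM–9:29 PM = 11 h 11 min
Tue: 7:31 AM–5:30 PM = 9 h 59 min
Wed: 10:24 AM–8:45 PM = 10 h 21 min
Thu: 9:17 AM–6:43 PM = 9 h 26 min
Fri: 9:41 AM–9:22 PM = 11 h 41 min
Total worked: 52 h 38 min = 3158 min.
Regular 40 h 0 min = 2400 min at €26.25/h; overtime 12 h 38 min = 758 min at €52.50/h.
Pay = (2400 × €26.25 + 758 × €52.50) ÷ 60 = €1713.25.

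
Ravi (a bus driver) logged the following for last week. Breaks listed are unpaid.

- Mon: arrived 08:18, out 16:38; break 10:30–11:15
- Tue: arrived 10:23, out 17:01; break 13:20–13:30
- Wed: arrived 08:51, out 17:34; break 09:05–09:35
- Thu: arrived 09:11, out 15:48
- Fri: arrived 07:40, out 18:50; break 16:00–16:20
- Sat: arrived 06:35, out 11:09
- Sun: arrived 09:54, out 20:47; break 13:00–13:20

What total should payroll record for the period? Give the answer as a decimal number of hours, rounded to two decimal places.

54.83 hours

Mon: 08:18–16:38 = 8 h 20 min; less 45 min break → 7 h 35 min
Tue: 10:23–17:01 = 6 h 38 min; less 10 min break → 6 h 28 min
Wed: 08:51–17:34 = 8 h 43 min; less 30 min break → 8 h 13 min
Thu: 09:11–15:48 = 6 h 37 min
Fri: 07:40–18:50 = 11 h 10 min; less 20 min break → 10 h 50 min
Sat: 06:35–11:09 = 4 h 34 min
Sun: 09:54–20:47 = 10 h 53 min; less 20 min break → 10 h 33 min
Total: 7 h 35 min + 6 h 28 min + 8 h 13 min + 6 h 37 min + 10 h 50 min + 4 h 34 min + 10 h 33 min = 54 h 50 min.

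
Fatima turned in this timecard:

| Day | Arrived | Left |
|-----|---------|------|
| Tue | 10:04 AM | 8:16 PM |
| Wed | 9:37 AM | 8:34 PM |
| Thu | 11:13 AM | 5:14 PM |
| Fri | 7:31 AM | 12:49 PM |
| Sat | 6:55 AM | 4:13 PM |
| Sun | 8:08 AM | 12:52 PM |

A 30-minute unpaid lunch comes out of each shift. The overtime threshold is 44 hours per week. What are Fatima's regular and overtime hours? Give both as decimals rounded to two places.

Tue: 10:04 AM–8:16 PM = 10 h 12 min; less 30 min break → 9 h 42 min
Wed: 9:37 AM–8:34 PM = 10 h 57 min; less 30 min break → 10 h 27 min
Thu: 11:13 AM–5:14 PM = 6 h 1 min; less 30 min break → 5 h 31 min
Fri: 7:31 AM–12:49 PM = 5 h 18 min; less 30 min break → 4 h 48 min
Sat: 6:55 AM–4:13 PM = 9 h 18 min; less 30 min break → 8 h 48 min
Sun: 8:08 AM–12:52 PM = 4 h 44 min; less 30 min break → 4 h 14 min
Total worked: 43 h 30 min = 43.50 h.
Threshold 44 h → overtime 0 h 0 min, regular 43 h 30 min.

Regular 43.50 hours, overtime 0.00 hours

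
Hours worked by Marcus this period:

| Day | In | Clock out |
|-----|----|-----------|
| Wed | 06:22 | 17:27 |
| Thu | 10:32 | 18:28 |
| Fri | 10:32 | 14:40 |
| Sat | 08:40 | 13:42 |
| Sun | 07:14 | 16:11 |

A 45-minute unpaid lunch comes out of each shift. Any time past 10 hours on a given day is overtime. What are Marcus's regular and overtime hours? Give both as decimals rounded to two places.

Wed: 06:22–17:27 = 11 h 5 min; less 45 min break → 10 h 20 min
Thu: 10:32–18:28 = 7 h 56 min; less 45 min break → 7 h 11 min
Fri: 10:32–14:40 = 4 h 8 min; less 45 min break → 3 h 23 min
Sat: 08:40–13:42 = 5 h 2 min; less 45 min break → 4 h 17 min
Sun: 07:14–16:11 = 8 h 57 min; less 45 min break → 8 h 12 min
Wed reg 10 h 0 min / OT 0 h 20 min; Thu reg 7 h 11 min / OT 0 h 0 min; Fri reg 3 h 23 min / OT 0 h 0 min; Sat reg 4 h 17 min / OT 0 h 0 min; Sun reg 8 h 12 min / OT 0 h 0 min.
Totals: regular 33 h 3 min, overtime 0 h 20 min.

Regular 33.05 hours, overtime 0.33 hours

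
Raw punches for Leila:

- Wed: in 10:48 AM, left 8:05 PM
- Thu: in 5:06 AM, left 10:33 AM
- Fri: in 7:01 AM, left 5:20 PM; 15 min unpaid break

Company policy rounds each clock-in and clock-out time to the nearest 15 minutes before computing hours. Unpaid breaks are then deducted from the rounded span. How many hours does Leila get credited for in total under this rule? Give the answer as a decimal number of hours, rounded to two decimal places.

24.75 hours

Wed: in 10:48 AM→10:45 AM, out 8:05 PM→8:00 PM; 9 h 15 min
Thu: in 5:06 AM→5:00 AM, out 10:33 AM→10:30 AM; 5 h 30 min
Fri: in 7:01 AM→7:00 AM, out 5:20 PM→5:15 PM; 10 h 15 min − 15 min = 10 h 0 min
Total credited: 24 h 45 min.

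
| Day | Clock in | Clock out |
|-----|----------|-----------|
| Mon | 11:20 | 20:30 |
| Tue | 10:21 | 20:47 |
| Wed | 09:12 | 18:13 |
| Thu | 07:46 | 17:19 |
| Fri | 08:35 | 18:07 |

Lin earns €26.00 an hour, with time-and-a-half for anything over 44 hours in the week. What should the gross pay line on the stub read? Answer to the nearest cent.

Mon: 11:20–20:30 = 9 h 10 min
Tue: 10:21–20:47 = 10 h 26 min
Wed: 09:12–18:13 = 9 h 1 min
Thu: 07:46–17:19 = 9 h 33 min
Fri: 08:35–18:07 = 9 h 32 min
Total worked: 47 h 42 min = 2862 min.
Regular 44 h 0 min = 2640 min at €26.00/h; overtime 3 h 42 min = 222 min at €39.00/h.
Pay = (2640 × €26.00 + 222 × €39.00) ÷ 60 = €1288.30.

€1288.30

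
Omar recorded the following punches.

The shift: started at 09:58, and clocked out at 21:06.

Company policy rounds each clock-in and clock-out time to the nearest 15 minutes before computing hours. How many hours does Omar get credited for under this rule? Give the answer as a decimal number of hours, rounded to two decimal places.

The shift: in 09:58→10:00, out 21:06→21:00; 11 h 0 min

11.00 hours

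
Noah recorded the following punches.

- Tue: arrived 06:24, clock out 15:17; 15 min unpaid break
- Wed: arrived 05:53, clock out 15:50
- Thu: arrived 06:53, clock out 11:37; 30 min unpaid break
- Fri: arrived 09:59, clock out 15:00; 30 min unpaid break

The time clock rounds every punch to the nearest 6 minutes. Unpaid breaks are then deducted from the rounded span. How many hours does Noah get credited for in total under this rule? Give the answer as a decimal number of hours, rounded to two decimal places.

Tue: in 06:24→06:24, out 15:17→15:18; 8 h 54 min − 15 min = 8 h 39 min
Wed: in 05:53→05:54, out 15:50→15:48; 9 h 54 min
Thu: in 06:53→06:54, out 11:37→11:36; 4 h 42 min − 30 min = 4 h 12 min
Fri: in 09:59→10:00, out 15:00→15:00; 5 h 0 min − 30 min = 4 h 30 min
Total credited: 27 h 15 min.

27.25 hours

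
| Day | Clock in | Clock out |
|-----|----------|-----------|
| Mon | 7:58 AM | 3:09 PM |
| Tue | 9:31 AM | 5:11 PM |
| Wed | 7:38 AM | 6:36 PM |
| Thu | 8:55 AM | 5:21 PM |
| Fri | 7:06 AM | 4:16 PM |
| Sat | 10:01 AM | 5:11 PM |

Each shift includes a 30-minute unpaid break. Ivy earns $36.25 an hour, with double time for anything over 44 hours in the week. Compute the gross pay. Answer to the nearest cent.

$1854.79

Mon: 7:58 AM–3:09 PM = 7 h 11 min; less 30 min break → 6 h 41 min
Tue: 9:31 AM–5:11 PM = 7 h 40 min; less 30 min break → 7 h 10 min
Wed: 7:38 AM–6:36 PM = 10 h 58 min; less 30 min break → 10 h 28 min
Thu: 8:55 AM–5:21 PM = 8 h 26 min; less 30 min break → 7 h 56 min
Fri: 7:06 AM–4:16 PM = 9 h 10 min; less 30 min break → 8 h 40 min
Sat: 10:01 AM–5:11 PM = 7 h 10 min; less 30 min break → 6 h 40 min
Total worked: 47 h 35 min = 2855 min.
Regular 44 h 0 min = 2640 min at $36.25/h; overtime 3 h 35 min = 215 min at $72.50/h.
Pay = (2640 × $36.25 + 215 × $72.50) ÷ 60 = $1854.79.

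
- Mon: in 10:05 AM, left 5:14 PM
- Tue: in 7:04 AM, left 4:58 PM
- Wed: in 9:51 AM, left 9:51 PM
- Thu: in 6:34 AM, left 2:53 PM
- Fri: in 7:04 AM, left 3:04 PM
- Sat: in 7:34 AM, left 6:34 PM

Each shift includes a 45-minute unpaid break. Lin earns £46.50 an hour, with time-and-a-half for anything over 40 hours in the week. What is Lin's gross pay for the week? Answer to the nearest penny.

Mon: 10:05 AM–5:14 PM = 7 h 9 min; less 45 min break → 6 h 24 min
Tue: 7:04 AM–4:58 PM = 9 h 54 min; less 45 min break → 9 h 9 min
Wed: 9:51 AM–9:51 PM = 12 h 0 min; less 45 min break → 11 h 15 min
Thu: 6:34 AM–2:53 PM = 8 h 19 min; less 45 min break → 7 h 34 min
Fri: 7:04 AM–3:04 PM = 8 h 0 min; less 45 min break → 7 h 15 min
Sat: 7:34 AM–6:34 PM = 11 h 0 min; less 45 min break → 10 h 15 min
Total worked: 51 h 52 min = 3112 min.
Regular 40 h 0 min = 2400 min at £46.50/h; overtime 11 h 52 min = 712 min at £69.75/h.
Pay = (2400 × £46.50 + 712 × £69.75) ÷ 60 = £2687.70.

£2687.70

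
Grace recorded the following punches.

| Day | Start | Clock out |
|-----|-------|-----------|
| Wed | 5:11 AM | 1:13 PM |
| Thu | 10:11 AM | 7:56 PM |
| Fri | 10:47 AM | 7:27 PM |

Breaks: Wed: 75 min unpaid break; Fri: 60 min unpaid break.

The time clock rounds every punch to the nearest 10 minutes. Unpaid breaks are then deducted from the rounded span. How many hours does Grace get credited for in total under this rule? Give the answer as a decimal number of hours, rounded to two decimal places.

Wed: in 5:11 AM→5:10 AM, out 1:13 PM→1:10 PM; 8 h 0 min − 75 min = 6 h 45 min
Thu: in 10:11 AM→10:10 AM, out 7:56 PM→8:00 PM; 9 h 50 min
Fri: in 10:47 AM→10:50 AM, out 7:27 PM→7:30 PM; 8 h 40 min − 60 min = 7 h 40 min
Total credited: 24 h 15 min.

24.25 hours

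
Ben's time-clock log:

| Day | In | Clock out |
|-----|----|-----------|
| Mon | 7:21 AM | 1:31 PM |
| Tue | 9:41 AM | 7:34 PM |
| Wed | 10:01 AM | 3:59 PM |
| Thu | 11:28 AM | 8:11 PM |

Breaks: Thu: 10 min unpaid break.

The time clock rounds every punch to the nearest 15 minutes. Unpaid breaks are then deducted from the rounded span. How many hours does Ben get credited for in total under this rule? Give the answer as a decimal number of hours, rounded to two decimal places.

30.58 hours

Mon: in 7:21 AM→7:15 AM, out 1:31 PM→1:30 PM; 6 h 15 min
Tue: in 9:41 AM→9:45 AM, out 7:34 PM→7:30 PM; 9 h 45 min
Wed: in 10:01 AM→10:00 AM, out 3:59 PM→4:00 PM; 6 h 0 min
Thu: in 11:28 AM→11:30 AM, out 8:11 PM→8:15 PM; 8 h 45 min − 10 min = 8 h 35 min
Total credited: 30 h 35 min.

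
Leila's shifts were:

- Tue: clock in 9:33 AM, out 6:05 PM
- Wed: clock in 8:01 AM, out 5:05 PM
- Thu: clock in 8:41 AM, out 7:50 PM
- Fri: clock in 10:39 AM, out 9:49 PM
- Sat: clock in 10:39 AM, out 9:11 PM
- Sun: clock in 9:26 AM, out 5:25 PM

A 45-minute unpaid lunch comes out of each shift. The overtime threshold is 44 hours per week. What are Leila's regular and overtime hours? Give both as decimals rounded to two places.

Tue: 9:33 AM–6:05 PM = 8 h 32 min; less 45 min break → 7 h 47 min
Wed: 8:01 AM–5:05 PM = 9 h 4 min; less 45 min break → 8 h 19 min
Thu: 8:41 AM–7:50 PM = 11 h 9 min; less 45 min break → 10 h 24 min
Fri: 10:39 AM–9:49 PM = 11 h 10 min; less 45 min break → 10 h 25 min
Sat: 10:39 AM–9:11 PM = 10 h 32 min; less 45 min break → 9 h 47 min
Sun: 9:26 AM–5:25 PM = 7 h 59 min; less 45 min break → 7 h 14 min
Total worked: 53 h 56 min = 53.93 h.
Threshold 44 h → overtime 9 h 56 min, regular 44 h 0 min.

Regular 44.00 hours, overtime 9.93 hours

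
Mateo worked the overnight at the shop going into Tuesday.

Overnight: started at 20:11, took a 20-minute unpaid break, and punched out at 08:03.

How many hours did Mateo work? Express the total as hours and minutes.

11 h 32 min

Overnight: 20:11 → midnight = 3 h 49 min; midnight → 08:03 = 8 h 3 min; span 11 h 52 min; less 20 min break → 11 h 32 min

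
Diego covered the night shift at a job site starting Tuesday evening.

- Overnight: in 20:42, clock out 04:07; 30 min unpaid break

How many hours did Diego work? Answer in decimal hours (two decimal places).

Overnight: 20:42 → midnight = 3 h 18 min; midnight → 04:07 = 4 h 7 min; span 7 h 25 min; less 30 min break → 6 h 55 min

6.92 hours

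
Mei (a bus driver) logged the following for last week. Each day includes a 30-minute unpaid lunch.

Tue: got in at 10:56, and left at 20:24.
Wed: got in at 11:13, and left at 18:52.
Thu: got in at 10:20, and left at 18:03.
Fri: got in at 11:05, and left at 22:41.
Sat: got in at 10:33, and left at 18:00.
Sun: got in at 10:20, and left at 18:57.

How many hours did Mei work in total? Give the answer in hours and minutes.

49 h 30 min

Tue: 10:56–20:24 = 9 h 28 min; less 30 min break → 8 h 58 min
Wed: 11:13–18:52 = 7 h 39 min; less 30 min break → 7 h 9 min
Thu: 10:20–18:03 = 7 h 43 min; less 30 min break → 7 h 13 min
Fri: 11:05–22:41 = 11 h 36 min; less 30 min break → 11 h 6 min
Sat: 10:33–18:00 = 7 h 27 min; less 30 min break → 6 h 57 min
Sun: 10:20–18:57 = 8 h 37 min; less 30 min break → 8 h 7 min
Total: 8 h 58 min + 7 h 9 min + 7 h 13 min + 11 h 6 min + 6 h 57 min + 8 h 7 min = 49 h 30 min.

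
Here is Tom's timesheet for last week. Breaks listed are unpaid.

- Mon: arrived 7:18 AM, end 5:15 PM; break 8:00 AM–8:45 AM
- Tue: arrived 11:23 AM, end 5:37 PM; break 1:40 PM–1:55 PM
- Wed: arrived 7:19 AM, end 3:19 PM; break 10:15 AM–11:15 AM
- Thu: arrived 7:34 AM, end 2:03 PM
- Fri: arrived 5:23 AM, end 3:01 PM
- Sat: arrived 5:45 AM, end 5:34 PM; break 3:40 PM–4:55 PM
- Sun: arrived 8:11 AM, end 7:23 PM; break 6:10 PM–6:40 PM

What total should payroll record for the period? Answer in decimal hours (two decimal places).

Mon: 7:18 AM–5:15 PM = 9 h 57 min; less 45 min break → 9 h 12 min
Tue: 11:23 AM–5:37 PM = 6 h 14 min; less 15 min break → 5 h 59 min
Wed: 7:19 AM–3:19 PM = 8 h 0 min; less 60 min break → 7 h 0 min
Thu: 7:34 AM–2:03 PM = 6 h 29 min
Fri: 5:23 AM–3:01 PM = 9 h 38 min
Sat: 5:45 AM–5:34 PM = 11 h 49 min; less 75 min break → 10 h 34 min
Sun: 8:11 AM–7:23 PM = 11 h 12 min; less 30 min break → 10 h 42 min
Total: 9 h 12 min + 5 h 59 min + 7 h 0 min + 6 h 29 min + 9 h 38 min + 10 h 34 min + 10 h 42 min = 59 h 34 min.

59.57 hours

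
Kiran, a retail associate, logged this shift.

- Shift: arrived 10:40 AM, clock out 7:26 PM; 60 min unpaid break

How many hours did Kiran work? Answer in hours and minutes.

7 h 46 min

Shift: 10:40 AM–7:26 PM = 8 h 46 min; less 60 min break → 7 h 46 min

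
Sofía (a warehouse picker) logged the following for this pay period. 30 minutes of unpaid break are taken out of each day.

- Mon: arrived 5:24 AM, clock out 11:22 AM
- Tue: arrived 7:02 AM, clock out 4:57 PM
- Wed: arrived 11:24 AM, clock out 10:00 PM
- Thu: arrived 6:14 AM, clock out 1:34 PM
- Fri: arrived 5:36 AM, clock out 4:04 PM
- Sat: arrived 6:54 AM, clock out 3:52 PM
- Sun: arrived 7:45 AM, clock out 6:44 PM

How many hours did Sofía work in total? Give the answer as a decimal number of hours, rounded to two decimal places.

Mon: 5:24 AM–11:22 AM = 5 h 58 min; less 30 min break → 5 h 28 min
Tue: 7:02 AM–4:57 PM = 9 h 55 min; less 30 min break → 9 h 25 min
Wed: 11:24 AM–10:00 PM = 10 h 36 min; less 30 min break → 10 h 6 min
Thu: 6:14 AM–1:34 PM = 7 h 20 min; less 30 min break → 6 h 50 min
Fri: 5:36 AM–4:04 PM = 10 h 28 min; less 30 min break → 9 h 58 min
Sat: 6:54 AM–3:52 PM = 8 h 58 min; less 30 min break → 8 h 28 min
Sun: 7:45 AM–6:44 PM = 10 h 59 min; less 30 min break → 10 h 29 min
Total: 5 h 28 min + 9 h 25 min + 10 h 6 min + 6 h 50 min + 9 h 58 min + 8 h 28 min + 10 h 29 min = 60 h 44 min.

60.73 hours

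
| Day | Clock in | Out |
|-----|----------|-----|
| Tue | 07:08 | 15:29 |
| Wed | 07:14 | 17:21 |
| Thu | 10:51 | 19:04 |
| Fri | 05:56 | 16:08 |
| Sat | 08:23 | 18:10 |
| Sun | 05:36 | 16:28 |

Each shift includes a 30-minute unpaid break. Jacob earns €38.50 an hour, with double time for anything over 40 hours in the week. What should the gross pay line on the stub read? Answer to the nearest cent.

Tue: 07:08–15:29 = 8 h 21 min; less 30 min break → 7 h 51 min
Wed: 07:14–17:21 = 10 h 7 min; less 30 min break → 9 h 37 min
Thu: 10:51–19:04 = 8 h 13 min; less 30 min break → 7 h 43 min
Fri: 05:56–16:08 = 10 h 12 min; less 30 min break → 9 h 42 min
Sat: 08:23–18:10 = 9 h 47 min; less 30 min break → 9 h 17 min
Sun: 05:36–16:28 = 10 h 52 min; less 30 min break → 10 h 22 min
Total worked: 54 h 32 min = 3272 min.
Regular 40 h 0 min = 2400 min at €38.50/h; overtime 14 h 32 min = 872 min at €77.00/h.
Pay = (2400 × €38.50 + 872 × €77.00) ÷ 60 = €2659.07.

€2659.07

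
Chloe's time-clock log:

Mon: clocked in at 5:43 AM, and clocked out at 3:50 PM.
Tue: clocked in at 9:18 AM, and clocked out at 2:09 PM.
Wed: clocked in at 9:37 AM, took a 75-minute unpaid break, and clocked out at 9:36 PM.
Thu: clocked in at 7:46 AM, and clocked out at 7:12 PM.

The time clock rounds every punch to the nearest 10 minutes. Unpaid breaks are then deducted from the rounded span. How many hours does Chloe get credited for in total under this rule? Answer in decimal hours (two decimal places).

Mon: in 5:43 AM→5:40 AM, out 3:50 PM→3:50 PM; 10 h 10 min
Tue: in 9:18 AM→9:20 AM, out 2:09 PM→2:10 PM; 4 h 50 min
Wed: in 9:37 AM→9:40 AM, out 9:36 PM→9:40 PM; 12 h 0 min − 75 min = 10 h 45 min
Thu: in 7:46 AM→7:50 AM, out 7:12 PM→7:10 PM; 11 h 20 min
Total credited: 37 h 5 min.

37.08 hours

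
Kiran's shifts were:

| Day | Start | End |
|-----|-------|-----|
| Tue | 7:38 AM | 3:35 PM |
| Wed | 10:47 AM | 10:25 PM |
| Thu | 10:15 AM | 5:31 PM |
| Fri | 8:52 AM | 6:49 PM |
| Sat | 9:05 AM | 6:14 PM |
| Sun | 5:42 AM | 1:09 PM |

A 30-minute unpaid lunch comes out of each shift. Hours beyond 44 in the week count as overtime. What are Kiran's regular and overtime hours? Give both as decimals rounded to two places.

Tue: 7:38 AM–3:35 PM = 7 h 57 min; less 30 min break → 7 h 27 min
Wed: 10:47 AM–10:25 PM = 11 h 38 min; less 30 min break → 11 h 8 min
Thu: 10:15 AM–5:31 PM = 7 h 16 min; less 30 min break → 6 h 46 min
Fri: 8:52 AM–6:49 PM = 9 h 57 min; less 30 min break → 9 h 27 min
Sat: 9:05 AM–6:14 PM = 9 h 9 min; less 30 min break → 8 h 39 min
Sun: 5:42 AM–1:09 PM = 7 h 27 min; less 30 min break → 6 h 57 min
Total worked: 50 h 24 min = 50.40 h.
Threshold 44 h → overtime 6 h 24 min, regular 44 h 0 min.

Regular 44.00 hours, overtime 6.40 hours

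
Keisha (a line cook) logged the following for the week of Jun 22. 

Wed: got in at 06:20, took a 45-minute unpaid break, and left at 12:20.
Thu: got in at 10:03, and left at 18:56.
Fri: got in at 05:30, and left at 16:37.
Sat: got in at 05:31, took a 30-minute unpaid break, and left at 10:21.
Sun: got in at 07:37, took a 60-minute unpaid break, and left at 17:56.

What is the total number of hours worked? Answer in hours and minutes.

38 h 54 min

Wed: 06:20–12:20 = 6 h 0 min; less 45 min break → 5 h 15 min
Thu: 10:03–18:56 = 8 h 53 min
Fri: 05:30–16:37 = 11 h 7 min
Sat: 05:31–10:21 = 4 h 50 min; less 30 min break → 4 h 20 min
Sun: 07:37–17:56 = 10 h 19 min; less 60 min break → 9 h 19 min
Total: 5 h 15 min + 8 h 53 min + 11 h 7 min + 4 h 20 min + 9 h 19 min = 38 h 54 min.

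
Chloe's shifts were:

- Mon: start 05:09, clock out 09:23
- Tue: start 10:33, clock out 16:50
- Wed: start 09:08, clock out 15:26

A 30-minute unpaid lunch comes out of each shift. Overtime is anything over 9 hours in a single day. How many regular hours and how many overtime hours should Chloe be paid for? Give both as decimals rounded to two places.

Mon: 05:09–09:23 = 4 h 14 min; less 30 min break → 3 h 44 min
Tue: 10:33–16:50 = 6 h 17 min; less 30 min break → 5 h 47 min
Wed: 09:08–15:26 = 6 h 18 min; less 30 min break → 5 h 48 min
Mon reg 3 h 44 min / OT 0 h 0 min; Tue reg 5 h 47 min / OT 0 h 0 min; Wed reg 5 h 48 min / OT 0 h 0 min.
Totals: regular 15 h 19 min, overtime 0 h 0 min.

Regular 15.32 hours, overtime 0.00 hours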